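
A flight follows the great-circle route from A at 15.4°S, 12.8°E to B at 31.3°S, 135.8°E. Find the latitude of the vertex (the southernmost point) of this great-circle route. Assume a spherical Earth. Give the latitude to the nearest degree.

≈ 43°S

The great circle lies in the plane with unit normal n̂ = (p₁ × p₂)/|p₁ × p₂|.
Here n̂_z ≈ +0.727; the vertex latitude is φ_max = arccos|n̂_z| ≈ 43.4°.
Check via Clairaut: cos φ_max = |cos φ₁| · sin C = cos(15.4°)·sin(131.1°) ≈ 0.727, again giving ≈ 43.4°.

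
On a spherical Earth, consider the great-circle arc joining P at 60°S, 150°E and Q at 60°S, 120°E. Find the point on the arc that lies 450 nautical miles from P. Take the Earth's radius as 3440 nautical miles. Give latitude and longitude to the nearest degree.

Convert each endpoint to a unit vector on the sphere (x = cos φ cos λ, y = cos φ sin λ, z = sin φ).
The central angle between the endpoints is δ = arccos(p₁·p₂) ≈ 0.260 rad (14.9°). The total great-circle distance is δ·R ≈ 0.260 × 3440 ≈ 893 nmi, so the target fraction is f = 450/893 ≈ 0.504.
Interpolate at f ≈ 0.504 with slerp weights a = sin((1−f)δ)/sin δ ≈ 0.500, b = sin(fδ)/sin δ ≈ 0.508.
p = a·p₁ + b·p₂ ≈ (-0.344, 0.345, -0.873); φ = arcsin(p_z) ≈ -60.85°, λ = atan2(p_y, p_x) ≈ 134.88°.

≈ 61°S, 135°E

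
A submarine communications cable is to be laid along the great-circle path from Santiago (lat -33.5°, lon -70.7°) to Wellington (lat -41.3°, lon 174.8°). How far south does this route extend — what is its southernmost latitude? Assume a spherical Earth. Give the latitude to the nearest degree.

≈ -55°

The great circle lies in the plane with unit normal n̂ = (p₁ × p₂)/|p₁ × p₂|.
Here n̂_z ≈ -0.573; the vertex latitude is φ_max = arccos|n̂_z| ≈ 55.0°.
Check via Clairaut: cos φ_max = |cos φ₁| · sin C = cos(33.5°)·sin(136.6°) ≈ 0.573, again giving ≈ 55.0°.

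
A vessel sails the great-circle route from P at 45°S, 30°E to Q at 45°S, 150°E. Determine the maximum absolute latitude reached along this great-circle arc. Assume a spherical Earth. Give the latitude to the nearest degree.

The great circle lies in the plane with unit normal n̂ = (p₁ × p₂)/|p₁ × p₂|.
Here n̂_z ≈ +0.447; the vertex latitude is φ_max = arccos|n̂_z| ≈ 63.4°.
Check via Clairaut: cos φ_max = |cos φ₁| · sin C = cos(45.0°)·sin(140.8°) ≈ 0.447, again giving ≈ 63.4°.

≈ 63°S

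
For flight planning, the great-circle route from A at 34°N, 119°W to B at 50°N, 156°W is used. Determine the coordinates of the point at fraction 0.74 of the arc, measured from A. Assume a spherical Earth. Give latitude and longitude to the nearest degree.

≈ 47°N, 144°W

From cos δ = sin φ₁ sin φ₂ + cos φ₁ cos φ₂ cos Δλ, the central angle is δ ≈ 0.547 rad (31.4°).
Interpolate at f = 0.74 with slerp weights a = sin((1−f)δ)/sin δ ≈ 0.273, b = sin(fδ)/sin δ ≈ 0.757.
p = a·p₁ + b·p₂ ≈ (-0.554, -0.396, 0.732); φ = arcsin(p_z) ≈ 47.09°, λ = atan2(p_y, p_x) ≈ -144.48°.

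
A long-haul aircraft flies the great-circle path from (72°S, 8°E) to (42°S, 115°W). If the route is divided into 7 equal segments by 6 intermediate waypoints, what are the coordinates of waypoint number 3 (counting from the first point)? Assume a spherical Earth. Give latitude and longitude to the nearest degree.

≈ (72°S, 82°W)

Write both endpoints as unit vectors p₁, p₂ with components (cos φ cos λ, cos φ sin λ, sin φ).
The central angle between the endpoints is δ = arccos(p₁·p₂) ≈ 1.034 rad (59.2°).
Interpolate at f = 3/7 with slerp weights a = sin((1−f)δ)/sin δ ≈ 0.648, b = sin(fδ)/sin δ ≈ 0.499.
p = a·p₁ + b·p₂ ≈ (0.042, -0.308, -0.950); φ = arcsin(p_z) ≈ -71.88°, λ = atan2(p_y, p_x) ≈ -82.30°.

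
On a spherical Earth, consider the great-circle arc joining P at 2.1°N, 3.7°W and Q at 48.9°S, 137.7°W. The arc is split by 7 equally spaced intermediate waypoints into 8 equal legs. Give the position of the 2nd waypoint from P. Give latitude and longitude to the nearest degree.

Write both endpoints as unit vectors p₁, p₂ with components (cos φ cos λ, cos φ sin λ, sin φ).
The central angle between the endpoints is δ = arccos(p₁·p₂) ≈ 2.076 rad (118.9°).
Interpolate at f = 2/8 with slerp weights a = sin((1−f)δ)/sin δ ≈ 1.143, b = sin(fδ)/sin δ ≈ 0.567.
p = a·p₁ + b·p₂ ≈ (0.864, -0.324, -0.385); φ = arcsin(p_z) ≈ -22.66°, λ = atan2(p_y, p_x) ≈ -20.58°.

≈ 23°S, 21°W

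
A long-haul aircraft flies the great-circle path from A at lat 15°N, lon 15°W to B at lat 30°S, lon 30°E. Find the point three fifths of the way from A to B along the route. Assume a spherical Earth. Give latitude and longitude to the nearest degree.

≈ lat 13°S, lon 11°E

The haversine formula gives a central angle δ ≈ 1.090 rad (62.5°) between the endpoints.
Interpolate at f = 3/5 with slerp weights a = sin((1−f)δ)/sin δ ≈ 0.476, b = sin(fδ)/sin δ ≈ 0.686.
p = a·p₁ + b·p₂ ≈ (0.959, 0.178, -0.220); φ = arcsin(p_z) ≈ -12.70°, λ = atan2(p_y, p_x) ≈ 10.52°.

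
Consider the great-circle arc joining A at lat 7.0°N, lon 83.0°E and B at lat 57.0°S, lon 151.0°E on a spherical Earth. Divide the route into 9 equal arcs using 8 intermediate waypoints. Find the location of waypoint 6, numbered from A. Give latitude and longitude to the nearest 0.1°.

≈ lat 40.0°S, lon 116.4°E

Write both endpoints as unit vectors p₁, p₂ with components (cos φ cos λ, cos φ sin λ, sin φ).
The central angle between the endpoints is δ = arccos(p₁·p₂) ≈ 1.470 rad (84.2°).
Interpolate at f = 6/9 with slerp weights a = sin((1−f)δ)/sin δ ≈ 0.473, b = sin(fδ)/sin δ ≈ 0.835.
p = a·p₁ + b·p₂ ≈ (-0.340, 0.687, -0.642); φ = arcsin(p_z) ≈ -39.98°, λ = atan2(p_y, p_x) ≈ 116.38°.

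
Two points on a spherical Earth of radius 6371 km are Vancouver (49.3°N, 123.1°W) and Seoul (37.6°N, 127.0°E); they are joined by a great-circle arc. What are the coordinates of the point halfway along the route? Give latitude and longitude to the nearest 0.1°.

≈ 58.5°N, 174.1°E

Write both endpoints as unit vectors p₁, p₂ with components (cos φ cos λ, cos φ sin λ, sin φ).
The central angle between the endpoints is δ = arccos(p₁·p₂) ≈ 1.280 rad (73.3°).
Interpolate at f = 1/2 with slerp weights a = sin((1−f)δ)/sin δ ≈ 0.623, b = sin(fδ)/sin δ ≈ 0.623.
p = a·p₁ + b·p₂ ≈ (-0.519, 0.054, 0.853); φ = arcsin(p_z) ≈ 58.53°, λ = atan2(p_y, p_x) ≈ 174.07°.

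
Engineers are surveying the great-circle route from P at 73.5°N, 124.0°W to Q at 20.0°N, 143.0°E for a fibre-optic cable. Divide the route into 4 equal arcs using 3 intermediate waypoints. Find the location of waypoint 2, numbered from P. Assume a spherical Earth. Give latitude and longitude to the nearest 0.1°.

≈ 53.4°N, 160.0°E

Convert each endpoint to a unit vector on the sphere (x = cos φ cos λ, y = cos φ sin λ, z = sin φ).
The central angle between the endpoints is δ = arccos(p₁·p₂) ≈ 1.251 rad (71.7°).
Interpolate at f = 2/4 with slerp weights a = sin((1−f)δ)/sin δ ≈ 0.617, b = sin(fδ)/sin δ ≈ 0.617.
p = a·p₁ + b·p₂ ≈ (-0.561, 0.204, 0.802); φ = arcsin(p_z) ≈ 53.36°, λ = atan2(p_y, p_x) ≈ 160.05°.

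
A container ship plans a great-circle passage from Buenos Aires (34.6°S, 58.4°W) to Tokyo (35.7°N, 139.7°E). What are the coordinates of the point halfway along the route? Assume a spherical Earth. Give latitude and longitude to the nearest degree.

≈ 3°N, 137°W

From cos δ = sin φ₁ sin φ₂ + cos φ₁ cos φ₂ cos Δλ, the central angle is δ ≈ 2.883 rad (165.2°).
Interpolate at f = 1/2 with slerp weights a = sin((1−f)δ)/sin δ ≈ 3.877, b = sin(fδ)/sin δ ≈ 3.877.
p = a·p₁ + b·p₂ ≈ (-0.729, -0.682, 0.061); φ = arcsin(p_z) ≈ 3.49°, λ = atan2(p_y, p_x) ≈ -136.92°.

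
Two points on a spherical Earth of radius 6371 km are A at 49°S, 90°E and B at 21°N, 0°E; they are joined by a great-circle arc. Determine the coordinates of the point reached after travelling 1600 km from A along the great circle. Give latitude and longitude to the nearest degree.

≈ 44°S, 71°E

Convert each endpoint to a unit vector on the sphere (x = cos φ cos λ, y = cos φ sin λ, z = sin φ).
The central angle between the endpoints is δ = arccos(p₁·p₂) ≈ 1.845 rad (105.7°). The total great-circle distance is δ·R ≈ 1.845 × 6371 ≈ 11752 km, so the target fraction is f = 1600/11752 ≈ 0.136.
Interpolate at f ≈ 0.136 with slerp weights a = sin((1−f)δ)/sin δ ≈ 1.038, b = sin(fδ)/sin δ ≈ 0.258.
p = a·p₁ + b·p₂ ≈ (0.241, 0.681, -0.691); φ = arcsin(p_z) ≈ -43.73°, λ = atan2(p_y, p_x) ≈ 70.52°.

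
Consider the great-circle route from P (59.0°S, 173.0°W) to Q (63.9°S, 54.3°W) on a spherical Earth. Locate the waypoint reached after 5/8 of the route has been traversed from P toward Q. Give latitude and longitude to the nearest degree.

Write both endpoints as unit vectors p₁, p₂ with components (cos φ cos λ, cos φ sin λ, sin φ).
The central angle between the endpoints is δ = arccos(p₁·p₂) ≈ 0.849 rad (48.6°).
Interpolate at f = 5/8 with slerp weights a = sin((1−f)δ)/sin δ ≈ 0.417, b = sin(fδ)/sin δ ≈ 0.674.
p = a·p₁ + b·p₂ ≈ (-0.040, -0.267, -0.963); φ = arcsin(p_z) ≈ -74.33°, λ = atan2(p_y, p_x) ≈ -98.54°.

≈ (74°S, 99°W)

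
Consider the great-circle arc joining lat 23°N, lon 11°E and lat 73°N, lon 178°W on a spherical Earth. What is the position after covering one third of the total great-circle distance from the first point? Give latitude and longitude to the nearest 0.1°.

≈ lat 50.9°N, lon 13.0°E

Write both endpoints as unit vectors p₁, p₂ with components (cos φ cos λ, cos φ sin λ, sin φ).
The central angle between the endpoints is δ = arccos(p₁·p₂) ≈ 1.463 rad (83.8°).
Interpolate at f = 1/3 with slerp weights a = sin((1−f)δ)/sin δ ≈ 0.833, b = sin(fδ)/sin δ ≈ 0.471.
p = a·p₁ + b·p₂ ≈ (0.615, 0.141, 0.776); φ = arcsin(p_z) ≈ 50.89°, λ = atan2(p_y, p_x) ≈ 12.96°.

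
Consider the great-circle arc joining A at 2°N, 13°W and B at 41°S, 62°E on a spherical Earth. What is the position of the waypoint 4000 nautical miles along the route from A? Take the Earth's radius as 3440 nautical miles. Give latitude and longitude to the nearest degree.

From cos δ = sin φ₁ sin φ₂ + cos φ₁ cos φ₂ cos Δλ, the central angle is δ ≈ 1.398 rad (80.1°). The total great-circle distance is δ·R ≈ 1.398 × 3440 ≈ 4808 nmi, so the target fraction is f = 4000/4808 ≈ 0.832.
Interpolate at f ≈ 0.832 with slerp weights a = sin((1−f)δ)/sin δ ≈ 0.236, b = sin(fδ)/sin δ ≈ 0.932.
p = a·p₁ + b·p₂ ≈ (0.560, 0.568, -0.603); φ = arcsin(p_z) ≈ -37.09°, λ = atan2(p_y, p_x) ≈ 45.39°.

≈ 37°S, 45°E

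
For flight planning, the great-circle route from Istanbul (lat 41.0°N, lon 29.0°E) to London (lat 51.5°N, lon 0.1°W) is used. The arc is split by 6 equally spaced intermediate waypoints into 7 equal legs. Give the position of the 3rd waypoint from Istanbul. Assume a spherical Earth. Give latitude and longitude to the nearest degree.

The haversine formula gives a central angle δ ≈ 0.393 rad (22.5°) between the endpoints.
Interpolate at f = 3/7 with slerp weights a = sin((1−f)δ)/sin δ ≈ 0.581, b = sin(fδ)/sin δ ≈ 0.438.
p = a·p₁ + b·p₂ ≈ (0.656, 0.212, 0.724); φ = arcsin(p_z) ≈ 46.39°, λ = atan2(p_y, p_x) ≈ 17.92°.

≈ lat 46°N, lon 18°E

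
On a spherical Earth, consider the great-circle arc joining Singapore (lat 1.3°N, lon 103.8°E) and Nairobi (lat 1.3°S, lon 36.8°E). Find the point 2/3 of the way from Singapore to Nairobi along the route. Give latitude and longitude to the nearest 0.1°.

≈ lat 0.5°S, lon 59.1°E

Convert each endpoint to a unit vector on the sphere (x = cos φ cos λ, y = cos φ sin λ, z = sin φ).
The central angle between the endpoints is δ = arccos(p₁·p₂) ≈ 1.170 rad (67.0°).
Interpolate at f = 2/3 with slerp weights a = sin((1−f)δ)/sin δ ≈ 0.413, b = sin(fδ)/sin δ ≈ 0.764.
p = a·p₁ + b·p₂ ≈ (0.513, 0.858, -0.008); φ = arcsin(p_z) ≈ -0.46°, λ = atan2(p_y, p_x) ≈ 59.14°.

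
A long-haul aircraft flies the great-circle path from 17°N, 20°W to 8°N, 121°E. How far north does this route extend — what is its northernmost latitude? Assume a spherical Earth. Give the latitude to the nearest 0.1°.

≈ 34.0°N

The great circle lies in the plane with unit normal n̂ = (p₁ × p₂)/|p₁ × p₂|.
Here n̂_z ≈ +0.829; the vertex latitude is φ_max = arccos|n̂_z| ≈ 34.0°.
Check via Clairaut: cos φ_max = |cos φ₁| · sin C = cos(17.0°)·sin(60.1°) ≈ 0.829, again giving ≈ 34.0°.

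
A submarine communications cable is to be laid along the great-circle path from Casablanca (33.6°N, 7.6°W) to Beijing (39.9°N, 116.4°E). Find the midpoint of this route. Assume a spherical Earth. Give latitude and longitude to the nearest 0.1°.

≈ 57.8°N, 50.0°E

Write both endpoints as unit vectors p₁, p₂ with components (cos φ cos λ, cos φ sin λ, sin φ).
The central angle between the endpoints is δ = arccos(p₁·p₂) ≈ 1.573 rad (90.1°).
Interpolate at f = 1/2 with slerp weights a = sin((1−f)δ)/sin δ ≈ 0.708, b = sin(fδ)/sin δ ≈ 0.708.
p = a·p₁ + b·p₂ ≈ (0.343, 0.408, 0.846); φ = arcsin(p_z) ≈ 57.77°, λ = atan2(p_y, p_x) ≈ 49.98°.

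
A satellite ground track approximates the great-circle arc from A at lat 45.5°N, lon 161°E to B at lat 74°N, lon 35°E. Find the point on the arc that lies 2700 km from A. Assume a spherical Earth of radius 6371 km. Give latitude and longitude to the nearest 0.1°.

The haversine formula gives a central angle δ ≈ 0.962 rad (55.1°) between the endpoints. The total great-circle distance is δ·R ≈ 0.962 × 6371 ≈ 6127 km, so the target fraction is f = 2700/6127 ≈ 0.441.
Interpolate at f ≈ 0.441 with slerp weights a = sin((1−f)δ)/sin δ ≈ 0.625, b = sin(fδ)/sin δ ≈ 0.501.
p = a·p₁ + b·p₂ ≈ (-0.301, 0.222, 0.928); φ = arcsin(p_z) ≈ 68.05°, λ = atan2(p_y, p_x) ≈ 143.59°.

≈ lat 68.1°N, lon 143.6°E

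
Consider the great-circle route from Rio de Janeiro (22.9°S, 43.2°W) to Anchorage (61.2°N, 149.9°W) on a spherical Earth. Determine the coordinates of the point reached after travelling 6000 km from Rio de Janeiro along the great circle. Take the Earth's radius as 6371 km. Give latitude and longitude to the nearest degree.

Write both endpoints as unit vectors p₁, p₂ with components (cos φ cos λ, cos φ sin λ, sin φ).
The central angle between the endpoints is δ = arccos(p₁·p₂) ≈ 2.058 rad (117.9°). The total great-circle distance is δ·R ≈ 2.058 × 6371 ≈ 13114 km, so the target fraction is f = 6000/13114 ≈ 0.458.
Interpolate at f ≈ 0.458 with slerp weights a = sin((1−f)δ)/sin δ ≈ 1.017, b = sin(fδ)/sin δ ≈ 0.915.
p = a·p₁ + b·p₂ ≈ (0.302, -0.863, 0.406); φ = arcsin(p_z) ≈ 23.97°, λ = atan2(p_y, p_x) ≈ -70.73°.

≈ (24°N, 71°W)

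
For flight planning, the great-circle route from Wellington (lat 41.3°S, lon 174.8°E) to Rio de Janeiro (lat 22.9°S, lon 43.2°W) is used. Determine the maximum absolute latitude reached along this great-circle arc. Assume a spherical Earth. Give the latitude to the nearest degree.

The great circle lies in the plane with unit normal n̂ = (p₁ × p₂)/|p₁ × p₂|.
Here n̂_z ≈ +0.445; the vertex latitude is φ_max = arccos|n̂_z| ≈ 63.6°.

≈ 64°S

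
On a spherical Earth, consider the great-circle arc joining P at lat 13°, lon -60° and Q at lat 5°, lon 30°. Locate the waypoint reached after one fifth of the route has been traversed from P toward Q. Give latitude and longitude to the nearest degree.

Convert each endpoint to a unit vector on the sphere (x = cos φ cos λ, y = cos φ sin λ, z = sin φ).
The central angle between the endpoints is δ = arccos(p₁·p₂) ≈ 1.551 rad (88.9°).
Interpolate at f = 1/5 with slerp weights a = sin((1−f)δ)/sin δ ≈ 0.946, b = sin(fδ)/sin δ ≈ 0.305.
p = a·p₁ + b·p₂ ≈ (0.724, -0.646, 0.239); φ = arcsin(p_z) ≈ 13.86°, λ = atan2(p_y, p_x) ≈ -41.74°.

≈ lat 14°, lon -42°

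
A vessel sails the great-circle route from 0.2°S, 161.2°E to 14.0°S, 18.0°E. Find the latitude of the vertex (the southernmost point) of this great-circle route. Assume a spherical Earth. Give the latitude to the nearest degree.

≈ 23°S

The great circle lies in the plane with unit normal n̂ = (p₁ × p₂)/|p₁ × p₂|.
Here n̂_z ≈ -0.922; the vertex latitude is φ_max = arccos|n̂_z| ≈ 22.8°.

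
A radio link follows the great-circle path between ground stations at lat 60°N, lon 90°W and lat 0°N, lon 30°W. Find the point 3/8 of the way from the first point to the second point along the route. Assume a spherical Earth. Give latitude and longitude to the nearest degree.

From cos δ = sin φ₁ sin φ₂ + cos φ₁ cos φ₂ cos Δλ, the central angle is δ ≈ 1.318 rad (75.5°).
Interpolate at f = 3/8 with slerp weights a = sin((1−f)δ)/sin δ ≈ 0.758, b = sin(fδ)/sin δ ≈ 0.490.
p = a·p₁ + b·p₂ ≈ (0.424, -0.624, 0.656); φ = arcsin(p_z) ≈ 41.02°, λ = atan2(p_y, p_x) ≈ -55.78°.

≈ lat 41°N, lon 56°W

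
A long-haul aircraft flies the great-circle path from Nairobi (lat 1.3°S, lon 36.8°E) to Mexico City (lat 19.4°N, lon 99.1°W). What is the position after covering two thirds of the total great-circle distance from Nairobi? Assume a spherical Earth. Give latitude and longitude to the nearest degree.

Write both endpoints as unit vectors p₁, p₂ with components (cos φ cos λ, cos φ sin λ, sin φ).
The central angle between the endpoints is δ = arccos(p₁·p₂) ≈ 2.325 rad (133.2°).
Interpolate at f = 2/3 with slerp weights a = sin((1−f)δ)/sin δ ≈ 0.960, b = sin(fδ)/sin δ ≈ 1.372.
p = a·p₁ + b·p₂ ≈ (0.564, -0.703, 0.434); φ = arcsin(p_z) ≈ 25.71°, λ = atan2(p_y, p_x) ≈ -51.25°.

≈ lat 26°N, lon 51°W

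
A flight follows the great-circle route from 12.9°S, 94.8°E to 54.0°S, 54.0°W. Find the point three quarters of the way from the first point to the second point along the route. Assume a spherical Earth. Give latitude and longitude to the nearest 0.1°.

From cos δ = sin φ₁ sin φ₂ + cos φ₁ cos φ₂ cos Δλ, the central angle is δ ≈ 1.885 rad (108.0°).
Interpolate at f = 3/4 with slerp weights a = sin((1−f)δ)/sin δ ≈ 0.478, b = sin(fδ)/sin δ ≈ 1.039.
p = a·p₁ + b·p₂ ≈ (0.320, -0.030, -0.947); φ = arcsin(p_z) ≈ -71.26°, λ = atan2(p_y, p_x) ≈ -5.37°.

≈ 71.3°S, 5.4°W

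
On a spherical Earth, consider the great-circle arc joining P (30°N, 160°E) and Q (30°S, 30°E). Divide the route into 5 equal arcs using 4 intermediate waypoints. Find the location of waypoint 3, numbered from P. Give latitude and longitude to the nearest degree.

Write both endpoints as unit vectors p₁, p₂ with components (cos φ cos λ, cos φ sin λ, sin φ).
The central angle between the endpoints is δ = arccos(p₁·p₂) ≈ 2.392 rad (137.1°).
Interpolate at f = 3/5 with slerp weights a = sin((1−f)δ)/sin δ ≈ 1.200, b = sin(fδ)/sin δ ≈ 1.455.
p = a·p₁ + b·p₂ ≈ (0.114, 0.985, -0.127); φ = arcsin(p_z) ≈ -7.31°, λ = atan2(p_y, p_x) ≈ 83.38°.

≈ (7°S, 83°E)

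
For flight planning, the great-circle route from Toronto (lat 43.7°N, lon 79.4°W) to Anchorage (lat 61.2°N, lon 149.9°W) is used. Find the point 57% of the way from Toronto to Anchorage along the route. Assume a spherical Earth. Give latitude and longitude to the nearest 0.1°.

≈ lat 58.9°N, lon 111.9°W

Convert each endpoint to a unit vector on the sphere (x = cos φ cos λ, y = cos φ sin λ, z = sin φ).
The central angle between the endpoints is δ = arccos(p₁·p₂) ≈ 0.765 rad (43.8°).
Interpolate at f = 0.57 with slerp weights a = sin((1−f)δ)/sin δ ≈ 0.466, b = sin(fδ)/sin δ ≈ 0.610.
p = a·p₁ + b·p₂ ≈ (-0.192, -0.479, 0.857); φ = arcsin(p_z) ≈ 58.94°, λ = atan2(p_y, p_x) ≈ -111.87°.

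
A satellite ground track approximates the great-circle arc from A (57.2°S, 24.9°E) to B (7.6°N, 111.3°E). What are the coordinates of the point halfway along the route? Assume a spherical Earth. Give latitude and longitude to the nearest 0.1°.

From cos δ = sin φ₁ sin φ₂ + cos φ₁ cos φ₂ cos Δλ, the central angle is δ ≈ 1.648 rad (94.4°).
Interpolate at f = 1/2 with slerp weights a = sin((1−f)δ)/sin δ ≈ 0.736, b = sin(fδ)/sin δ ≈ 0.736.
p = a·p₁ + b·p₂ ≈ (0.097, 0.848, -0.521); φ = arcsin(p_z) ≈ -31.43°, λ = atan2(p_y, p_x) ≈ 83.50°.

≈ (31.4°S, 83.5°E)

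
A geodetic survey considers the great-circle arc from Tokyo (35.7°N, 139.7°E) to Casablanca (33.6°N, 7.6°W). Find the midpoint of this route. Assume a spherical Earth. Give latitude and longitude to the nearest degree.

≈ (68°N, 64°E)

The haversine formula gives a central angle δ ≈ 1.820 rad (104.3°) between the endpoints.
Interpolate at f = 1/2 with slerp weights a = sin((1−f)δ)/sin δ ≈ 0.814, b = sin(fδ)/sin δ ≈ 0.814.
p = a·p₁ + b·p₂ ≈ (0.168, 0.338, 0.926); φ = arcsin(p_z) ≈ 67.82°, λ = atan2(p_y, p_x) ≈ 63.58°.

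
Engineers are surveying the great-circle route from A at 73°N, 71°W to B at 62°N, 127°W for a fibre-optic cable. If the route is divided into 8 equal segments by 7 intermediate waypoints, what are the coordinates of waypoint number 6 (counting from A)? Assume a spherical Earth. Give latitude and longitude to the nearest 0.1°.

Convert each endpoint to a unit vector on the sphere (x = cos φ cos λ, y = cos φ sin λ, z = sin φ).
The central angle between the endpoints is δ = arccos(p₁·p₂) ≈ 0.400 rad (22.9°).
Interpolate at f = 6/8 with slerp weights a = sin((1−f)δ)/sin δ ≈ 0.256, b = sin(fδ)/sin δ ≈ 0.759.
p = a·p₁ + b·p₂ ≈ (-0.190, -0.355, 0.915); φ = arcsin(p_z) ≈ 66.23°, λ = atan2(p_y, p_x) ≈ -118.13°.

≈ 66.2°N, 118.1°W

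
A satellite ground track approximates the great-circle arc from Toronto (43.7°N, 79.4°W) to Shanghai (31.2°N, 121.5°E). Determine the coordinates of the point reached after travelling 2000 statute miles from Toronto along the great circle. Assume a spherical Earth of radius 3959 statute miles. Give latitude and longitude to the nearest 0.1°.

≈ (69.5°N, 105.1°W)

Convert each endpoint to a unit vector on the sphere (x = cos φ cos λ, y = cos φ sin λ, z = sin φ).
The central angle between the endpoints is δ = arccos(p₁·p₂) ≈ 1.792 rad (102.7°). The total great-circle distance is δ·R ≈ 1.792 × 3959 ≈ 7096 mi, so the target fraction is f = 2000/7096 ≈ 0.282.
Interpolate at f ≈ 0.282 with slerp weights a = sin((1−f)δ)/sin δ ≈ 0.984, b = sin(fδ)/sin δ ≈ 0.496.
p = a·p₁ + b·p₂ ≈ (-0.091, -0.338, 0.937); φ = arcsin(p_z) ≈ 69.54°, λ = atan2(p_y, p_x) ≈ -105.06°.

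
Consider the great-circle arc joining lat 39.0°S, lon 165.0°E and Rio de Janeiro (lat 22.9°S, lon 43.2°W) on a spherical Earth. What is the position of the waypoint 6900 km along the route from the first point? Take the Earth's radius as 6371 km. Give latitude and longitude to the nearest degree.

≈ lat 64°S, lon 88°W

The haversine formula gives a central angle δ ≈ 1.967 rad (112.7°) between the endpoints. The total great-circle distance is δ·R ≈ 1.967 × 6371 ≈ 12533 km, so the target fraction is f = 6900/12533 ≈ 0.551.
Interpolate at f ≈ 0.551 with slerp weights a = sin((1−f)δ)/sin δ ≈ 0.838, b = sin(fδ)/sin δ ≈ 0.958.
p = a·p₁ + b·p₂ ≈ (0.014, -0.435, -0.900); φ = arcsin(p_z) ≈ -64.19°, λ = atan2(p_y, p_x) ≈ -88.19°.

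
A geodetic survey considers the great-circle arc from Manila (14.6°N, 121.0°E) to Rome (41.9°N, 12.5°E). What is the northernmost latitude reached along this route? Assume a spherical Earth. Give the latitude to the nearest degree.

≈ 47°N

The great circle lies in the plane with unit normal n̂ = (p₁ × p₂)/|p₁ × p₂|.
Here n̂_z ≈ -0.684; the vertex latitude is φ_max = arccos|n̂_z| ≈ 46.8°.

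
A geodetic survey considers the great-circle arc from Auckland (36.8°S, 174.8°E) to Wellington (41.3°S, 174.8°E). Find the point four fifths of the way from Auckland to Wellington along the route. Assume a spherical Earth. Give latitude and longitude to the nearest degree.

≈ 40°S, 175°E

Write both endpoints as unit vectors p₁, p₂ with components (cos φ cos λ, cos φ sin λ, sin φ).
The central angle between the endpoints is δ = arccos(p₁·p₂) ≈ 0.079 rad (4.5°).
Interpolate at f = 4/5 with slerp weights a = sin((1−f)δ)/sin δ ≈ 0.200, b = sin(fδ)/sin δ ≈ 0.800.
p = a·p₁ + b·p₂ ≈ (-0.758, 0.069, -0.648); φ = arcsin(p_z) ≈ -40.40°, λ = atan2(p_y, p_x) ≈ 174.80°.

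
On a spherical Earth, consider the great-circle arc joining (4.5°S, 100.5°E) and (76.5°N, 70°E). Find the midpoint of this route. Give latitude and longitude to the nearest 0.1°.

From cos δ = sin φ₁ sin φ₂ + cos φ₁ cos φ₂ cos Δλ, the central angle is δ ≈ 1.446 rad (82.9°).
Interpolate at f = 1/2 with slerp weights a = sin((1−f)δ)/sin δ ≈ 0.667, b = sin(fδ)/sin δ ≈ 0.667.
p = a·p₁ + b·p₂ ≈ (-0.068, 0.800, 0.596); φ = arcsin(p_z) ≈ 36.59°, λ = atan2(p_y, p_x) ≈ 94.85°.

≈ (36.6°N, 94.9°E)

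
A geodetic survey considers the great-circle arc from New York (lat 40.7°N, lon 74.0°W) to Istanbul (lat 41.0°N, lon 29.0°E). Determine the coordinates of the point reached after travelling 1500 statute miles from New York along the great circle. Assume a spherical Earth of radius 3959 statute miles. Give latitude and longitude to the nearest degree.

Convert each endpoint to a unit vector on the sphere (x = cos φ cos λ, y = cos φ sin λ, z = sin φ).
The central angle between the endpoints is δ = arccos(p₁·p₂) ≈ 1.267 rad (72.6°). The total great-circle distance is δ·R ≈ 1.267 × 3959 ≈ 5016 mi, so the target fraction is f = 1500/5016 ≈ 0.299.
Interpolate at f ≈ 0.299 with slerp weights a = sin((1−f)δ)/sin δ ≈ 0.813, b = sin(fδ)/sin δ ≈ 0.388.
p = a·p₁ + b·p₂ ≈ (0.426, -0.451, 0.785); φ = arcsin(p_z) ≈ 51.68°, λ = atan2(p_y, p_x) ≈ -46.63°.

≈ lat 52°N, lon 47°W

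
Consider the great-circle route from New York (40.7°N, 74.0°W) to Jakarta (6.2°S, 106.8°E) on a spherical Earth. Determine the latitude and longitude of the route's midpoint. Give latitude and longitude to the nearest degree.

≈ (67°N, 109°E)

The haversine formula gives a central angle δ ≈ 2.539 rad (145.5°) between the endpoints.
Interpolate at f = 1/2 with slerp weights a = sin((1−f)δ)/sin δ ≈ 1.686, b = sin(fδ)/sin δ ≈ 1.686.
p = a·p₁ + b·p₂ ≈ (-0.132, 0.376, 0.917); φ = arcsin(p_z) ≈ 66.52°, λ = atan2(p_y, p_x) ≈ 109.37°.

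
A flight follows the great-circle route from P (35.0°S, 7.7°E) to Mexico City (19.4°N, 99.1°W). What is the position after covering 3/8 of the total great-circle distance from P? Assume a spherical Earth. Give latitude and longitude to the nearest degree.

Write both endpoints as unit vectors p₁, p₂ with components (cos φ cos λ, cos φ sin λ, sin φ).
The central angle between the endpoints is δ = arccos(p₁·p₂) ≈ 1.997 rad (114.4°).
Interpolate at f = 3/8 with slerp weights a = sin((1−f)δ)/sin δ ≈ 1.042, b = sin(fδ)/sin δ ≈ 0.748.
p = a·p₁ + b·p₂ ≈ (0.734, -0.582, -0.349); φ = arcsin(p_z) ≈ -20.44°, λ = atan2(p_y, p_x) ≈ -38.42°.

≈ (20°S, 38°W)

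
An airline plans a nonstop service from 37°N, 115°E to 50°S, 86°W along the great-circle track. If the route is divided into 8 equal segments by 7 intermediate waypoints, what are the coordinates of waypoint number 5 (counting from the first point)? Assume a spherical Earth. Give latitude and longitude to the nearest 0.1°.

Convert each endpoint to a unit vector on the sphere (x = cos φ cos λ, y = cos φ sin λ, z = sin φ).
The central angle between the endpoints is δ = arccos(p₁·p₂) ≈ 2.794 rad (160.1°).
Interpolate at f = 5/8 with slerp weights a = sin((1−f)δ)/sin δ ≈ 2.545, b = sin(fδ)/sin δ ≈ 2.892.
p = a·p₁ + b·p₂ ≈ (-0.729, -0.013, -0.684); φ = arcsin(p_z) ≈ -43.17°, λ = atan2(p_y, p_x) ≈ -179.01°.

≈ 43.2°S, 179.0°W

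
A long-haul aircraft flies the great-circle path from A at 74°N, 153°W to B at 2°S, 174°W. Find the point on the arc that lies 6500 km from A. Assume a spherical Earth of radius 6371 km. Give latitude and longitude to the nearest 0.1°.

≈ 16.5°N, 172.1°W

Convert each endpoint to a unit vector on the sphere (x = cos φ cos λ, y = cos φ sin λ, z = sin φ).
The central angle between the endpoints is δ = arccos(p₁·p₂) ≈ 1.345 rad (77.1°). The total great-circle distance is δ·R ≈ 1.345 × 6371 ≈ 8571 km, so the target fraction is f = 6500/8571 ≈ 0.758.
Interpolate at f ≈ 0.758 with slerp weights a = sin((1−f)δ)/sin δ ≈ 0.328, b = sin(fδ)/sin δ ≈ 0.874.
p = a·p₁ + b·p₂ ≈ (-0.950, -0.132, 0.284); φ = arcsin(p_z) ≈ 16.52°, λ = atan2(p_y, p_x) ≈ -172.07°.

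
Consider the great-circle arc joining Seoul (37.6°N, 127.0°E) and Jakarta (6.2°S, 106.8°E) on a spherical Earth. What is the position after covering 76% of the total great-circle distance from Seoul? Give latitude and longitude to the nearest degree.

≈ (4°N, 111°E)

Convert each endpoint to a unit vector on the sphere (x = cos φ cos λ, y = cos φ sin λ, z = sin φ).
The central angle between the endpoints is δ = arccos(p₁·p₂) ≈ 0.832 rad (47.7°).
Interpolate at f = 0.76 with slerp weights a = sin((1−f)δ)/sin δ ≈ 0.268, b = sin(fδ)/sin δ ≈ 0.799.
p = a·p₁ + b·p₂ ≈ (-0.358, 0.931, 0.077); φ = arcsin(p_z) ≈ 4.44°, λ = atan2(p_y, p_x) ≈ 111.02°.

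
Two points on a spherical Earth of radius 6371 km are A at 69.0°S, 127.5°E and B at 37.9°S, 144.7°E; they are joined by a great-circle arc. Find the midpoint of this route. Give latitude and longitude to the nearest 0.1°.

Write both endpoints as unit vectors p₁, p₂ with components (cos φ cos λ, cos φ sin λ, sin φ).
The central angle between the endpoints is δ = arccos(p₁·p₂) ≈ 0.567 rad (32.5°).
Interpolate at f = 1/2 with slerp weights a = sin((1−f)δ)/sin δ ≈ 0.521, b = sin(fδ)/sin δ ≈ 0.521.
p = a·p₁ + b·p₂ ≈ (-0.449, 0.386, -0.806); φ = arcsin(p_z) ≈ -53.72°, λ = atan2(p_y, p_x) ≈ 139.35°.

≈ 53.7°S, 139.3°E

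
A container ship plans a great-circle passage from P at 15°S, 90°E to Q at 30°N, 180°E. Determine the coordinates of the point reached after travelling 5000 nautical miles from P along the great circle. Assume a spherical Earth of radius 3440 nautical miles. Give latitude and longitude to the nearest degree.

Convert each endpoint to a unit vector on the sphere (x = cos φ cos λ, y = cos φ sin λ, z = sin φ).
The central angle between the endpoints is δ = arccos(p₁·p₂) ≈ 1.701 rad (97.4°). The total great-circle distance is δ·R ≈ 1.701 × 3440 ≈ 5850 nmi, so the target fraction is f = 5000/5850 ≈ 0.855.
Interpolate at f ≈ 0.855 with slerp weights a = sin((1−f)δ)/sin δ ≈ 0.247, b = sin(fδ)/sin δ ≈ 1.002.
p = a·p₁ + b·p₂ ≈ (-0.867, 0.238, 0.437); φ = arcsin(p_z) ≈ 25.91°, λ = atan2(p_y, p_x) ≈ 164.64°.

≈ 26°N, 165°E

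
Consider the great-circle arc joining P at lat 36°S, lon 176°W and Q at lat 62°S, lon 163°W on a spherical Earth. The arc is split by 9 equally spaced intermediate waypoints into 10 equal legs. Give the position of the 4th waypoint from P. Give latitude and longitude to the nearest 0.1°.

≈ lat 46.6°S, lon 172.4°W

The haversine formula gives a central angle δ ≈ 0.476 rad (27.2°) between the endpoints.
Interpolate at f = 4/10 with slerp weights a = sin((1−f)δ)/sin δ ≈ 0.615, b = sin(fδ)/sin δ ≈ 0.413.
p = a·p₁ + b·p₂ ≈ (-0.682, -0.091, -0.726); φ = arcsin(p_z) ≈ -46.55°, λ = atan2(p_y, p_x) ≈ -172.36°.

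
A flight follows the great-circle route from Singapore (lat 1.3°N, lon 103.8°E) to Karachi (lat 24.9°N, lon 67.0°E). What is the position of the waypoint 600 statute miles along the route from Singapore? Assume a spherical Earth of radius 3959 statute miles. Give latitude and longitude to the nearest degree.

≈ lat 6°N, lon 97°E

From cos δ = sin φ₁ sin φ₂ + cos φ₁ cos φ₂ cos Δλ, the central angle is δ ≈ 0.744 rad (42.6°). The total great-circle distance is δ·R ≈ 0.744 × 3959 ≈ 2946 mi, so the target fraction is f = 600/2946 ≈ 0.204.
Interpolate at f ≈ 0.204 with slerp weights a = sin((1−f)δ)/sin δ ≈ 0.825, b = sin(fδ)/sin δ ≈ 0.223.
p = a·p₁ + b·p₂ ≈ (-0.118, 0.987, 0.113); φ = arcsin(p_z) ≈ 6.46°, λ = atan2(p_y, p_x) ≈ 96.80°.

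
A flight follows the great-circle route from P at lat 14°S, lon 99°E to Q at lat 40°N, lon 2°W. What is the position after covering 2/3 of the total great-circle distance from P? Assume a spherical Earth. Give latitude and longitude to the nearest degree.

Convert each endpoint to a unit vector on the sphere (x = cos φ cos λ, y = cos φ sin λ, z = sin φ).
The central angle between the endpoints is δ = arccos(p₁·p₂) ≈ 1.873 rad (107.3°).
Interpolate at f = 2/3 with slerp weights a = sin((1−f)δ)/sin δ ≈ 0.612, b = sin(fδ)/sin δ ≈ 0.993.
p = a·p₁ + b·p₂ ≈ (0.668, 0.560, 0.490); φ = arcsin(p_z) ≈ 29.37°, λ = atan2(p_y, p_x) ≈ 39.99°.

≈ lat 29°N, lon 40°E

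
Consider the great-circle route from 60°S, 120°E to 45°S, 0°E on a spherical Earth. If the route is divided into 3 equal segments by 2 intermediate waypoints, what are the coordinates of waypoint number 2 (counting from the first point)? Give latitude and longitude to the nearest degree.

The haversine formula gives a central angle δ ≈ 1.120 rad (64.2°) between the endpoints.
Interpolate at f = 2/3 with slerp weights a = sin((1−f)δ)/sin δ ≈ 0.405, b = sin(fδ)/sin δ ≈ 0.755.
p = a·p₁ + b·p₂ ≈ (0.432, 0.175, -0.885); φ = arcsin(p_z) ≈ -62.19°, λ = atan2(p_y, p_x) ≈ 22.09°.

≈ 62°S, 22°E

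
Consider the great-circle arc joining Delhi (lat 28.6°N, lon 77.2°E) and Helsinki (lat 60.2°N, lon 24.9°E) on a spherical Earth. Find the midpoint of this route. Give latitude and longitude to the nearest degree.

The haversine formula gives a central angle δ ≈ 0.820 rad (47.0°) between the endpoints.
Interpolate at f = 1/2 with slerp weights a = sin((1−f)δ)/sin δ ≈ 0.545, b = sin(fδ)/sin δ ≈ 0.545.
p = a·p₁ + b·p₂ ≈ (0.352, 0.581, 0.734); φ = arcsin(p_z) ≈ 47.23°, λ = atan2(p_y, p_x) ≈ 58.80°.

≈ lat 47°N, lon 59°E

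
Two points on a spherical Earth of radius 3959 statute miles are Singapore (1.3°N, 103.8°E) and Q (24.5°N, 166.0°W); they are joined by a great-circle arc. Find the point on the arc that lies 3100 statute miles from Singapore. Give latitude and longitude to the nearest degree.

Write both endpoints as unit vectors p₁, p₂ with components (cos φ cos λ, cos φ sin λ, sin φ).
The central angle between the endpoints is δ = arccos(p₁·p₂) ≈ 1.565 rad (89.6°). The total great-circle distance is δ·R ≈ 1.565 × 3959 ≈ 6194 mi, so the target fraction is f = 3100/6194 ≈ 0.500.
Interpolate at f ≈ 0.500 with slerp weights a = sin((1−f)δ)/sin δ ≈ 0.704, b = sin(fδ)/sin δ ≈ 0.705.
p = a·p₁ + b·p₂ ≈ (-0.791, 0.529, 0.309); φ = arcsin(p_z) ≈ 17.97°, λ = atan2(p_y, p_x) ≈ 146.24°.

≈ (18°N, 146°E)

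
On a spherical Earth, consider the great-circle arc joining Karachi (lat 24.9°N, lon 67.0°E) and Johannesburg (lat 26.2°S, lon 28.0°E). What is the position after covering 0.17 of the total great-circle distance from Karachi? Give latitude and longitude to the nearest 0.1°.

≈ lat 16.4°N, lon 59.9°E

Convert each endpoint to a unit vector on the sphere (x = cos φ cos λ, y = cos φ sin λ, z = sin φ).
The central angle between the endpoints is δ = arccos(p₁·p₂) ≈ 1.108 rad (63.5°).
Interpolate at f = 0.17 with slerp weights a = sin((1−f)δ)/sin δ ≈ 0.889, b = sin(fδ)/sin δ ≈ 0.209.
p = a·p₁ + b·p₂ ≈ (0.481, 0.830, 0.282); φ = arcsin(p_z) ≈ 16.37°, λ = atan2(p_y, p_x) ≈ 59.93°.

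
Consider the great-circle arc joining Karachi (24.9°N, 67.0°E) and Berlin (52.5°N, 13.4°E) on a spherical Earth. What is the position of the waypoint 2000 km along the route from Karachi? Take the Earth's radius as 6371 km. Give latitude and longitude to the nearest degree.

≈ 38°N, 52°E

Convert each endpoint to a unit vector on the sphere (x = cos φ cos λ, y = cos φ sin λ, z = sin φ).
The central angle between the endpoints is δ = arccos(p₁·p₂) ≈ 0.848 rad (48.6°). The total great-circle distance is δ·R ≈ 0.848 × 6371 ≈ 5401 km, so the target fraction is f = 2000/5401 ≈ 0.370.
Interpolate at f ≈ 0.370 with slerp weights a = sin((1−f)δ)/sin δ ≈ 0.679, b = sin(fδ)/sin δ ≈ 0.412.
p = a·p₁ + b·p₂ ≈ (0.484, 0.625, 0.612); φ = arcsin(p_z) ≈ 37.77°, λ = atan2(p_y, p_x) ≈ 52.21°.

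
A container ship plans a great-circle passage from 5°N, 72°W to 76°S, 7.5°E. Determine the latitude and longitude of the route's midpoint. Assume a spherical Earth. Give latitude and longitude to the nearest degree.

≈ 40°S, 59°W

Write both endpoints as unit vectors p₁, p₂ with components (cos φ cos λ, cos φ sin λ, sin φ).
The central angle between the endpoints is δ = arccos(p₁·p₂) ≈ 1.611 rad (92.3°).
Interpolate at f = 1/2 with slerp weights a = sin((1−f)δ)/sin δ ≈ 0.722, b = sin(fδ)/sin δ ≈ 0.722.
p = a·p₁ + b·p₂ ≈ (0.395, -0.661, -0.638); φ = arcsin(p_z) ≈ -39.61°, λ = atan2(p_y, p_x) ≈ -59.12°.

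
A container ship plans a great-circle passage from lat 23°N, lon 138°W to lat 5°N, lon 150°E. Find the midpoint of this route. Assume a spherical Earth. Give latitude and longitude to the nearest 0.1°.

≈ lat 17.1°N, lon 175.6°W

Convert each endpoint to a unit vector on the sphere (x = cos φ cos λ, y = cos φ sin λ, z = sin φ).
The central angle between the endpoints is δ = arccos(p₁·p₂) ≈ 1.248 rad (71.5°).
Interpolate at f = 1/2 with slerp weights a = sin((1−f)δ)/sin δ ≈ 0.616, b = sin(fδ)/sin δ ≈ 0.616.
p = a·p₁ + b·p₂ ≈ (-0.953, -0.073, 0.294); φ = arcsin(p_z) ≈ 17.12°, λ = atan2(p_y, p_x) ≈ -175.64°.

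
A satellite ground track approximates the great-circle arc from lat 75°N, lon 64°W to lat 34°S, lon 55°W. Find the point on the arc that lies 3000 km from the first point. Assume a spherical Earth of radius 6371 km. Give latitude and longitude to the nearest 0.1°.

Convert each endpoint to a unit vector on the sphere (x = cos φ cos λ, y = cos φ sin λ, z = sin φ).
The central angle between the endpoints is δ = arccos(p₁·p₂) ≈ 1.905 rad (109.2°). The total great-circle distance is δ·R ≈ 1.905 × 6371 ≈ 12138 km, so the target fraction is f = 3000/12138 ≈ 0.247.
Interpolate at f ≈ 0.247 with slerp weights a = sin((1−f)δ)/sin δ ≈ 1.049, b = sin(fδ)/sin δ ≈ 0.480.
p = a·p₁ + b·p₂ ≈ (0.347, -0.570, 0.744); φ = arcsin(p_z) ≈ 48.12°, λ = atan2(p_y, p_x) ≈ -58.65°.

≈ lat 48.1°N, lon 58.6°W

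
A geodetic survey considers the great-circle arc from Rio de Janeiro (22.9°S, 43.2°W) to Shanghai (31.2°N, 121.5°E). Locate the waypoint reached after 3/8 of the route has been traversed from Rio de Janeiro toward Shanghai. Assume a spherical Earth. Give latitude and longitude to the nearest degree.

≈ 16°N, 6°E

The haversine formula gives a central angle δ ≈ 2.864 rad (164.1°) between the endpoints.
Interpolate at f = 3/8 with slerp weights a = sin((1−f)δ)/sin δ ≈ 3.557, b = sin(fδ)/sin δ ≈ 3.203.
p = a·p₁ + b·p₂ ≈ (0.957, 0.093, 0.275); φ = arcsin(p_z) ≈ 15.97°, λ = atan2(p_y, p_x) ≈ 5.56°.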